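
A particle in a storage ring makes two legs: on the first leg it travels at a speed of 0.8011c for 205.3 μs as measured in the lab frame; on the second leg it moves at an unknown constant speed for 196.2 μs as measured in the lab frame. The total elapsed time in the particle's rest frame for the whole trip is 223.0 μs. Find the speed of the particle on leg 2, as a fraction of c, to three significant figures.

Leg 1: γ = 1/√(1 − 0.8011²) = 1/√0.3582 = 1.671; τ_1 = 205.3/1.671 = 122.9 μs.
Leg 2: speed unknown; τ_2 = 196.2/γ_2.
Total proper time: 122.9 + τ_2 = 223.0, so τ_2 = 223.0 − 122.9 = 100.1 μs.
γ_2 = 196.2/100.1 = 1.960; β = √(1 − 1/γ²) = √0.7396.

β = 0.860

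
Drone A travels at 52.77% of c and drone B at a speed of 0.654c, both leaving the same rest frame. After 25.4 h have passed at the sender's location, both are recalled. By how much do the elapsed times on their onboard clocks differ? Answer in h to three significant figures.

|τ_A − τ_B| = 2.36 h

A: β = 0.5277; γ = 1/√(1 − 0.5277²) = 1/√0.7215 = 1.177; τ_A = 25.4/1.177 = 21.58 h.
B: γ = 1/√(1 − 0.654²) = 1/√0.5723 = 1.322; τ_B = 25.4/1.322 = 19.21 h.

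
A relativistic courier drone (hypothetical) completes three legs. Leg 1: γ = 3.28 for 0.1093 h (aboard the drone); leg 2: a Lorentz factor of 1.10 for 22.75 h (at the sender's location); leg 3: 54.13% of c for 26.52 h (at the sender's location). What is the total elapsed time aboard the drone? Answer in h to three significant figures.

τ = 43.1 h

Leg 1: 0.1093 h is already measured aboard the drone.
Leg 2: γ = 1.10; τ_2 = 22.75/1.100 = 20.68 h.
Leg 3: β = 0.5413; γ = 1/√(1 − 0.5413²) = 1/√0.7070 = 1.189; τ_3 = 26.52/1.189 = 22.30 h.
Total: 0.1093 + 20.68 + 22.30 h.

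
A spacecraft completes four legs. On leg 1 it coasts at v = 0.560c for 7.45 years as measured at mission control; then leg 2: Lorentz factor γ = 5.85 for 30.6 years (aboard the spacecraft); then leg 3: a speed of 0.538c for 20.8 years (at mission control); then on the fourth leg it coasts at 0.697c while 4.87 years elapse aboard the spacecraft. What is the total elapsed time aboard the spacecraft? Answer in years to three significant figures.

τ = 59.2 years

Leg 1: γ = 1/√(1 − 0.560²) = 1/√0.6864 = 1.207; τ_1 = 7.45/1.207 = 6.172 years.
Leg 2: 30.6 years is already measured aboard the spacecraft.
Leg 3: γ = 1/√(1 − 0.538²) = 1/√0.7106 = 1.186; τ_3 = 20.8/1.186 = 17.53 years.
Leg 4: 4.87 years is already measured aboard the spacecraft.
Total: 6.172 + 30.60 + 17.53 + 4.870 years.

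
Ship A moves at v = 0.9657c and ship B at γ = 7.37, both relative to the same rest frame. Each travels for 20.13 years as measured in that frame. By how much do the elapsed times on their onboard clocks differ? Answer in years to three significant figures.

A: γ = 1/√(1 − 0.9657²) = 1/√0.06742 = 3.851; τ_A = 20.13/3.851 = 5.227 years.
B: γ = 7.37; τ_B = 20.13/7.370 = 2.731 years.

|τ_A − τ_B| = 2.50 years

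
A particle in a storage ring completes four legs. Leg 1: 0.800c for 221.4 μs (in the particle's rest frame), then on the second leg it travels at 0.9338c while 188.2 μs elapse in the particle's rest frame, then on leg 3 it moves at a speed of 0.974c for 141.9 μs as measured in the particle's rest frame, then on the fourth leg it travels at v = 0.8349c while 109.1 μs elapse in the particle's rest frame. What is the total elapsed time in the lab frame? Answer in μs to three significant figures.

Δt = 1720 μs

Leg 1: γ = 1/√(1 − 0.800²) = 5/3 ≈ 1.667; Δt_1 = 1.667 × 221.4 = 369.0 μs.
Leg 2: γ = 1/√(1 − 0.9338²) = 1/√0.1280 = 2.795; Δt_2 = 2.795 × 188.2 = 526.0 μs.
Leg 3: γ = 1/√(1 − 0.974²) = 1/√0.05132 = 4.414; Δt_3 = 4.414 × 141.9 = 626.4 μs.
Leg 4: γ = 1/√(1 − 0.8349²) = 1/√0.3029 = 1.817; Δt_4 = 1.817 × 109.1 = 198.2 μs.
Total: 369.0 + 526.0 + 626.4 + 198.2 μs.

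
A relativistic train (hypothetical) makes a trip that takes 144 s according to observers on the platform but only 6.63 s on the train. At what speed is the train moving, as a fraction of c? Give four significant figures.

The proper time is measured on the train (both events occur at the train's location); Δt is measured on the platform. γ = Δt/τ = 144/6.63 = 21.72.
β = √(1 − 1/γ²) = √(1 − 0.002120) = √0.9979

v = 0.9989c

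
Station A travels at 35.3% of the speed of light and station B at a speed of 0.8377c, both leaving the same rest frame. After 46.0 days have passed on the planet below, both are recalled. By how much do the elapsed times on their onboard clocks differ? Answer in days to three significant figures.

|τ_A − τ_B| = 17.9 days

A: β = 0.353; γ = 1/√(1 − 0.353²) = 1/√0.8754 = 1.069; τ_A = 46.0/1.069 = 43.04 days.
B: γ = 1/√(1 − 0.8377²) = 1/√0.2983 = 1.831; τ_B = 46.0/1.831 = 25.12 days.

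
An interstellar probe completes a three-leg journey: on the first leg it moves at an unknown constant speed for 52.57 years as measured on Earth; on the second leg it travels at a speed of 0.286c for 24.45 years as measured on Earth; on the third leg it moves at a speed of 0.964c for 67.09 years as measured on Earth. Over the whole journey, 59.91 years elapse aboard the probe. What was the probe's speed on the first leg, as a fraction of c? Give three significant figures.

β = 0.935

Leg 1: speed unknown; τ_1 = 52.57/γ_1.
Leg 2: γ = 1/√(1 − 0.286²) = 1/√0.9182 = 1.044; τ_2 = 24.45/1.044 = 23.43 years.
Leg 3: γ = 1/√(1 − 0.964²) = 1/√0.07070 = 3.761; τ_3 = 67.09/3.761 = 17.84 years.
Total proper time: τ_1 + 23.43 + 17.84 = 59.91, so τ_1 = 59.91 − 41.27 = 18.64 years.
γ_1 = 52.57/18.64 = 2.820; β = √(1 − 1/γ²) = √0.8743.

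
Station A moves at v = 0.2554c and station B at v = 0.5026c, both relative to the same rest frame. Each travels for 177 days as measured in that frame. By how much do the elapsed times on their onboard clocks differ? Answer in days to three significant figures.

|τ_A − τ_B| = 18.1 days

A: γ = 1/√(1 − 0.2554²) = 1/√0.9348 = 1.034; τ_A = 177/1.034 = 171.1 days.
B: γ = 1/√(1 − 0.5026²) = 1/√0.7474 = 1.157; τ_B = 177/1.157 = 153.0 days.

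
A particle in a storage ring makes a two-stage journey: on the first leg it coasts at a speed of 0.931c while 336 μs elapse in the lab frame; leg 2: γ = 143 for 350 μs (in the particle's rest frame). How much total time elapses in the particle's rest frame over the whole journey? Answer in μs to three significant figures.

Leg 1: γ = 1/√(1 − 0.931²) = 1/√0.1332 = 2.740; τ_1 = 336/2.740 = 122.6 μs.
Leg 2: 350 μs is already measured in the particle's rest frame.
Total: 122.6 + 350.0 μs.

τ = 473 μs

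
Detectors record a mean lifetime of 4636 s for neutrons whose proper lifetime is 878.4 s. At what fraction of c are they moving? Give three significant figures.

γ = Δt/τ₀ = 4636/878.4 = 5.278
β = √(1 − 1/γ²) = √(1 − 0.03590) = √0.9641

β = 0.982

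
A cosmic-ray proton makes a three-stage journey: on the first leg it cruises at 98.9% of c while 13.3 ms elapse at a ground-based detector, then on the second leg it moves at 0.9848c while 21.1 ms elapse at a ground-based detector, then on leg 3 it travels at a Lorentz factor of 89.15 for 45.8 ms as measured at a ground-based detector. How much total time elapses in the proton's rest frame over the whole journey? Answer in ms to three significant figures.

Leg 1: β = 0.989; γ = 1/√(1 − 0.989²) = 1/√0.02188 = 6.761; τ_1 = 13.3/6.761 = 1.967 ms.
Leg 2: γ = 1/√(1 − 0.9848²) = 1/√0.03017 = 5.757; τ_2 = 21.1/5.757 = 3.665 ms.
Leg 3: γ = 89.15; τ_3 = 45.8/89.15 = 0.5137 ms.
Total: 1.967 + 3.665 + 0.5137 ms.

τ = 6.15 ms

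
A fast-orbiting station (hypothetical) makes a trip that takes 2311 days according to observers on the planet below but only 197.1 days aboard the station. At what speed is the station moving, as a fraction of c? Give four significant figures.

v = 0.9964c

The proper time is measured aboard the station (both events occur at the station's location); Δt is measured on the planet below. γ = Δt/τ = 2311/197.1 = 11.73.
β = √(1 − 1/γ²) = √(1 − 0.007274) = √0.9927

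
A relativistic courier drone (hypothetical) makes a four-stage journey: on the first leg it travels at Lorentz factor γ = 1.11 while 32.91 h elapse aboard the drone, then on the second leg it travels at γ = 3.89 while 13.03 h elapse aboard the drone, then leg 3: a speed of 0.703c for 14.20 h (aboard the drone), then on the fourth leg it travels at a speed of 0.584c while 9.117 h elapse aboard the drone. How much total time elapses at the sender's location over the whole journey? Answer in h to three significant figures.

Leg 1: γ = 1.11; Δt_1 = 1.110 × 32.91 = 36.53 h.
Leg 2: γ = 3.89; Δt_2 = 3.890 × 13.03 = 50.69 h.
Leg 3: γ = 1/√(1 − 0.703²) = 1/√0.5058 = 1.406; Δt_3 = 1.406 × 14.20 = 19.97 h.
Leg 4: γ = 1/√(1 − 0.584²) = 1/√0.6589 = 1.232; Δt_4 = 1.232 × 9.117 = 11.23 h.
Total: 36.53 + 50.69 + 19.97 + 11.23 h.

Δt = 118 h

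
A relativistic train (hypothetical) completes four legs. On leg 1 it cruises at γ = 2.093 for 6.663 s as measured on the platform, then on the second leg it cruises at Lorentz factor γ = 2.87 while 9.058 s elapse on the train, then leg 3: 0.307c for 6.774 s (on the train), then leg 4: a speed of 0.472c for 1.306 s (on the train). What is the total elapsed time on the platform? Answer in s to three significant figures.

Δt = 41.3 s

Leg 1: 6.663 s is already measured on the platform.
Leg 2: γ = 2.87; Δt_2 = 2.870 × 9.058 = 26.00 s.
Leg 3: γ = 1/√(1 − 0.307²) = 1/√0.9058 = 1.051; Δt_3 = 1.051 × 6.774 = 7.118 s.
Leg 4: γ = 1/√(1 − 0.472²) = 1/√0.7772 = 1.134; Δt_4 = 1.134 × 1.306 = 1.481 s.
Total: 6.663 + 26.00 + 7.118 + 1.481 s.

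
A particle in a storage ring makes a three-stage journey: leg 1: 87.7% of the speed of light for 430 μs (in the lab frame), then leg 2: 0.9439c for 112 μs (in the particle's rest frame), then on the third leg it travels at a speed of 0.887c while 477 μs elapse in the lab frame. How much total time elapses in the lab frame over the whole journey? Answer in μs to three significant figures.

Leg 1: 430 μs is already measured in the lab frame.
Leg 2: γ = 1/√(1 − 0.9439²) = 1/√0.1091 = 3.028; Δt_2 = 3.028 × 112 = 339.2 μs.
Leg 3: 477 μs is already measured in the lab frame.
Total: 430.0 + 339.2 + 477.0 μs.

Δt = 1250 μs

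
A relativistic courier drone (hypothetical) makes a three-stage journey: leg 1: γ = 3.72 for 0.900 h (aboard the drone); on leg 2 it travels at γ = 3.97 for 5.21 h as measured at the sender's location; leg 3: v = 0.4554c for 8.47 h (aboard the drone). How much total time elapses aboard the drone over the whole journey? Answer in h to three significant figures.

τ = 10.7 h

Leg 1: 0.900 h is already measured aboard the drone.
Leg 2: γ = 3.97; τ_2 = 5.21/3.970 = 1.312 h.
Leg 3: 8.47 h is already measured aboard the drone.
Total: 0.9000 + 1.312 + 8.470 h.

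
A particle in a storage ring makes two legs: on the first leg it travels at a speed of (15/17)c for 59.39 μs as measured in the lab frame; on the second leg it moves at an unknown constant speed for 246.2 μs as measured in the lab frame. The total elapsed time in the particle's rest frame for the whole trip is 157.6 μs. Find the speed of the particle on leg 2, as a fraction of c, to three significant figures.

Leg 1: γ = 1/√(1 − (15/17)²) = 17/8 = 2.125; τ_1 = 59.39/2.125 = 27.95 μs.
Leg 2: speed unknown; τ_2 = 246.2/γ_2.
Total proper time: 27.95 + τ_2 = 157.6, so τ_2 = 157.6 − 27.95 = 129.7 μs.
γ_2 = 246.2/129.7 = 1.899; β = √(1 − 1/γ²) = √0.7227.

β = 0.850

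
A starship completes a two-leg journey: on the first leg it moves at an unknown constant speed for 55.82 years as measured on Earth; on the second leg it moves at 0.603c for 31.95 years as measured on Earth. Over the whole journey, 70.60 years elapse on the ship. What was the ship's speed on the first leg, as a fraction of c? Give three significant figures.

β = 0.589

Leg 1: speed unknown; τ_1 = 55.82/γ_1.
Leg 2: γ = 1/√(1 − 0.603²) = 1/√0.6364 = 1.254; τ_2 = 31.95/1.254 = 25.49 years.
Total proper time: τ_1 + 25.49 = 70.60, so τ_1 = 70.60 − 25.49 = 45.11 years.
γ_1 = 55.82/45.11 = 1.237; β = √(1 − 1/γ²) = √0.3469.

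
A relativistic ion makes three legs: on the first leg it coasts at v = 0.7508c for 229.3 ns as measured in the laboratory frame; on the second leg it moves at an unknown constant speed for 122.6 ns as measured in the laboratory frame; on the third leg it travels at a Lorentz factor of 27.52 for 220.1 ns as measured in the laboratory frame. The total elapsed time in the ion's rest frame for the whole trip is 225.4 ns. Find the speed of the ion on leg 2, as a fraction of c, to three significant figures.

β = 0.843

Leg 1: γ = 1/√(1 − 0.7508²) = 1/√0.4363 = 1.514; τ_1 = 229.3/1.514 = 151.5 ns.
Leg 2: speed unknown; τ_2 = 122.6/γ_2.
Leg 3: γ = 27.52; τ_3 = 220.1/27.52 = 7.998 ns.
Total proper time: 151.5 + τ_2 + 7.998 = 225.4, so τ_2 = 225.4 − 159.5 = 65.94 ns.
γ_2 = 122.6/65.94 = 1.859; β = √(1 − 1/γ²) = √0.7107.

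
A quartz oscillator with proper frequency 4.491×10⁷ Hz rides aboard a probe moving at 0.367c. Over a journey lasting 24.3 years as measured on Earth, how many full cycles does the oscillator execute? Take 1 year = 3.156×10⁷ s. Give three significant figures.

γ = 1/√(1 − 0.367²) = 1/√0.8653 = 1.075
The oscillator's own cycle count is N = f × τ where τ is the proper time aboard the probe. τ = Δt/γ = 24.3/1.075 = 22.60 years = 7.134×10⁸ s.
N = 4.491×10⁷ × 7.134×10⁸ = 3.204×10¹⁶.

N = 3.20×10¹⁶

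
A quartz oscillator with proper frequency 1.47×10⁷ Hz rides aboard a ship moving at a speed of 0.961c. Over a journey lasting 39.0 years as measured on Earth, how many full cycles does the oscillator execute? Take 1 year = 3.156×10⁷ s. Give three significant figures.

N = 5.00×10¹⁵

γ = 1/√(1 − 0.961²) = 1/√0.07648 = 3.616
The oscillator's own cycle count is N = f × τ where τ is the proper time on the ship. τ = Δt/γ = 39.0/3.616 = 10.79 years = 3.404×10⁸ s.
N = 1.47×10⁷ × 3.404×10⁸ = 5.004×10¹⁵.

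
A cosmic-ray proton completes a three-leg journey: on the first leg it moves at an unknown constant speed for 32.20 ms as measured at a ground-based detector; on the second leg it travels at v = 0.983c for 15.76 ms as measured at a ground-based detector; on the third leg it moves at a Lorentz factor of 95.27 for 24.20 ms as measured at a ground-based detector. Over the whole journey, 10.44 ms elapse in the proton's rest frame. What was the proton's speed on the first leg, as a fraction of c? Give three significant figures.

Leg 1: speed unknown; τ_1 = 32.20/γ_1.
Leg 2: γ = 1/√(1 − 0.983²) = 1/√0.03371 = 5.446; τ_2 = 15.76/5.446 = 2.894 ms.
Leg 3: γ = 95.27; τ_3 = 24.20/95.27 = 0.2540 ms.
Total proper time: τ_1 + 2.894 + 0.2540 = 10.44, so τ_1 = 10.44 − 3.148 = 7.292 ms.
γ_1 = 32.20/7.292 = 4.416; β = √(1 − 1/γ²) = √0.9487.

β = 0.974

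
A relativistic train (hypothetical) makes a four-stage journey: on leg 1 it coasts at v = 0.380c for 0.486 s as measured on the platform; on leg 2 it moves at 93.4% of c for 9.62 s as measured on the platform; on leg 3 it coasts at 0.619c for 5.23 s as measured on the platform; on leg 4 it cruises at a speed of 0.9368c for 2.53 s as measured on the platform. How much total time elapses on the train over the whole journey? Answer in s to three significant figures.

Leg 1: γ = 1/√(1 − 0.380²) = 1/√0.8556 = 1.081; τ_1 = 0.486/1.081 = 0.4495 s.
Leg 2: β = 0.934; γ = 1/√(1 − 0.934²) = 1/√0.1276 = 2.799; τ_2 = 9.62/2.799 = 3.437 s.
Leg 3: γ = 1/√(1 − 0.619²) = 1/√0.6168 = 1.273; τ_3 = 5.23/1.273 = 4.108 s.
Leg 4: γ = 1/√(1 − 0.9368²) = 1/√0.1224 = 2.858; τ_4 = 2.53/2.858 = 0.8852 s.
Total: 0.4495 + 3.437 + 4.108 + 0.8852 s.

τ = 8.88 s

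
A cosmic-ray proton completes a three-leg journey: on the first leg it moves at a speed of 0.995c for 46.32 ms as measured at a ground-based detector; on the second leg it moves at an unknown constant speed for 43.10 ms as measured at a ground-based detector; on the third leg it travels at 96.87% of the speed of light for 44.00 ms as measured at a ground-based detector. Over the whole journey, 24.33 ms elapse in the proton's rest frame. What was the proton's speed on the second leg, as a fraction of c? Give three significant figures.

β = 0.979

Leg 1: γ = 1/√(1 − 0.995²) = 1/√0.009975 = 10.01; τ_1 = 46.32/10.01 = 4.626 ms.
Leg 2: speed unknown; τ_2 = 43.10/γ_2.
Leg 3: β = 0.9687; γ = 1/√(1 − 0.9687²) = 1/√0.06162 = 4.028; τ_3 = 44.00/4.028 = 10.92 ms.
Total proper time: 4.626 + τ_2 + 10.92 = 24.33, so τ_2 = 24.33 − 15.55 = 8.781 ms.
γ_2 = 43.10/8.781 = 4.908; β = √(1 − 1/γ²) = √0.9585.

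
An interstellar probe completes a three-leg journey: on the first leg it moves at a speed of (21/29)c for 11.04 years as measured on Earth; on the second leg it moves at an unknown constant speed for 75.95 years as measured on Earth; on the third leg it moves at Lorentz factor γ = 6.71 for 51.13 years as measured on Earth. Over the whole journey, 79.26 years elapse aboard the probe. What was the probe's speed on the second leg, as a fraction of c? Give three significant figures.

Leg 1: γ = 1/√(1 − (21/29)²) = 29/20 = 1.450; τ_1 = 11.04/1.450 = 7.614 years.
Leg 2: speed unknown; τ_2 = 75.95/γ_2.
Leg 3: γ = 6.71; τ_3 = 51.13/6.710 = 7.620 years.
Total proper time: 7.614 + τ_2 + 7.620 = 79.26, so τ_2 = 79.26 − 15.23 = 64.03 years.
γ_2 = 75.95/64.03 = 1.186; β = √(1 − 1/γ²) = √0.2893.

β = 0.538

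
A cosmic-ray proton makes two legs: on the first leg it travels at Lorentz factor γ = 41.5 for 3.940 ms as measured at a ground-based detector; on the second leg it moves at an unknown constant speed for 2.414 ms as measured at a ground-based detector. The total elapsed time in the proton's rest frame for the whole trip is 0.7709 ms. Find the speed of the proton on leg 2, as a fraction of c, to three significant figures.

β = 0.960

Leg 1: γ = 41.5; τ_1 = 3.940/41.50 = 0.09494 ms.
Leg 2: speed unknown; τ_2 = 2.414/γ_2.
Total proper time: 0.09494 + τ_2 = 0.7709, so τ_2 = 0.7709 − 0.09494 = 0.6760 ms.
γ_2 = 2.414/0.6760 = 3.571; β = √(1 − 1/γ²) = √0.9216.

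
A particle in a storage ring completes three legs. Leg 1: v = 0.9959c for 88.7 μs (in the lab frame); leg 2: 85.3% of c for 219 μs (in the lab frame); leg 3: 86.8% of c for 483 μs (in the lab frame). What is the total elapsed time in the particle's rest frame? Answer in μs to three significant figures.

τ = 362 μs

Leg 1: γ = 1/√(1 − 0.9959²) = 1/√0.008183 = 11.05; τ_1 = 88.7/11.05 = 8.024 μs.
Leg 2: β = 0.853; γ = 1/√(1 − 0.853²) = 1/√0.2724 = 1.916; τ_2 = 219/1.916 = 114.3 μs.
Leg 3: β = 0.868; γ = 1/√(1 − 0.868²) = 1/√0.2466 = 2.014; τ_3 = 483/2.014 = 239.8 μs.
Total: 8.024 + 114.3 + 239.8 μs.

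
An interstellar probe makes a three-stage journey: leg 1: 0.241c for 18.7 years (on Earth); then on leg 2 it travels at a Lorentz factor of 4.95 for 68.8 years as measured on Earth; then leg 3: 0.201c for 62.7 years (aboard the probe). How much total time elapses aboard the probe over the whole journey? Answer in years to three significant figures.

τ = 94.7 years

Leg 1: γ = 1/√(1 − 0.241²) = 1/√0.9419 = 1.030; τ_1 = 18.7/1.030 = 18.15 years.
Leg 2: γ = 4.95; τ_2 = 68.8/4.950 = 13.90 years.
Leg 3: 62.7 years is already measured aboard the probe.
Total: 18.15 + 13.90 + 62.70 years.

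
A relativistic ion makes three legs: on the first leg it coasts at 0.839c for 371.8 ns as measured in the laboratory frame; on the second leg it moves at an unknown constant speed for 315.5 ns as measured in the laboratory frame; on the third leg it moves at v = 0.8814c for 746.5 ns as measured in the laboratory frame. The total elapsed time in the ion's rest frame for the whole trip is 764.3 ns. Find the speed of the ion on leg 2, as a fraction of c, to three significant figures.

β = 0.748

Leg 1: γ = 1/√(1 − 0.839²) = 1/√0.2961 = 1.838; τ_1 = 371.8/1.838 = 202.3 ns.
Leg 2: speed unknown; τ_2 = 315.5/γ_2.
Leg 3: γ = 1/√(1 − 0.8814²) = 1/√0.2231 = 2.117; τ_3 = 746.5/2.117 = 352.6 ns.
Total proper time: 202.3 + τ_2 + 352.6 = 764.3, so τ_2 = 764.3 − 554.9 = 209.4 ns.
γ_2 = 315.5/209.4 = 1.507; β = √(1 − 1/γ²) = √0.5596.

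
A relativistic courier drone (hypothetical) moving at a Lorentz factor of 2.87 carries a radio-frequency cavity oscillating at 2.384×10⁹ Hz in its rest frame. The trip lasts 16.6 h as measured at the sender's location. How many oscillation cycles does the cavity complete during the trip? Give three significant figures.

γ = 2.87
The oscillator's own cycle count is N = f × τ where τ is the proper time aboard the drone. τ = Δt/γ = 16.6/2.870 = 5.784 h = 2.082×10⁴ s.
N = 2.384×10⁹ × 2.082×10⁴ = 4.964×10¹³.

N = 4.96×10¹³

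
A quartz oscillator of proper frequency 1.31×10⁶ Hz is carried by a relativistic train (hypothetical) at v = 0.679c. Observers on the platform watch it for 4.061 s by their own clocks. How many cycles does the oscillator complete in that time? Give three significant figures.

N = 3.91×10⁶

γ = 1/√(1 − 0.679²) = 1/√0.5390 = 1.362
During 4.061 s of lab time, the oscillator's proper time advances by τ = Δt/γ = 4.061/1.362 = 2.981 s = 2.981×10⁰ s.
N = f × τ = 1.31×10⁶ × 2.981×10⁰ = 3.906×10⁶.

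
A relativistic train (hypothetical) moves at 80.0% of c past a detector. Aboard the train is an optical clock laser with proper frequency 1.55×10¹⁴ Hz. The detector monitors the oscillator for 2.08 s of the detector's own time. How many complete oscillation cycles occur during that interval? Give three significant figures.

N = 1.93×10¹⁴

β = 0.800; γ = 1/√(1 − 0.800²) = 1/√0.3600 = 1.667
During 2.08 s of lab time, the oscillator's proper time advances by τ = Δt/γ = 2.08/1.667 = 1.248 s = 1.248×10⁰ s.
N = f × τ = 1.55×10¹⁴ × 1.248×10⁰ = 1.934×10¹⁴.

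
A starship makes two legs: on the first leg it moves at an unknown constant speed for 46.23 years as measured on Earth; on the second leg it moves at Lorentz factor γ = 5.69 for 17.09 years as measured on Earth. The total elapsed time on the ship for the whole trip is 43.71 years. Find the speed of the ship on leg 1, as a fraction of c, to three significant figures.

β = 0.474

Leg 1: speed unknown; τ_1 = 46.23/γ_1.
Leg 2: γ = 5.69; τ_2 = 17.09/5.690 = 3.004 years.
Total proper time: τ_1 + 3.004 = 43.71, so τ_1 = 43.71 − 3.004 = 40.71 years.
γ_1 = 46.23/40.71 = 1.136; β = √(1 − 1/γ²) = √0.2247.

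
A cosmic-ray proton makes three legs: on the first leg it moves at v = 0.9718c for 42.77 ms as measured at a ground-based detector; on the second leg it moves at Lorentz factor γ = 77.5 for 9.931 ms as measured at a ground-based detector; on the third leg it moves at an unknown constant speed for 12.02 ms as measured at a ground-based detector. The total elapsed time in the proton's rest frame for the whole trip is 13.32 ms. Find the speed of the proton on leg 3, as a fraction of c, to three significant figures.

β = 0.966

Leg 1: γ = 1/√(1 − 0.9718²) = 1/√0.05560 = 4.241; τ_1 = 42.77/4.241 = 10.09 ms.
Leg 2: γ = 77.5; τ_2 = 9.931/77.50 = 0.1281 ms.
Leg 3: speed unknown; τ_3 = 12.02/γ_3.
Total proper time: 10.09 + 0.1281 + τ_3 = 13.32, so τ_3 = 13.32 − 10.21 = 3.106 ms.
γ_3 = 12.02/3.106 = 3.869; β = √(1 − 1/γ²) = √0.9332.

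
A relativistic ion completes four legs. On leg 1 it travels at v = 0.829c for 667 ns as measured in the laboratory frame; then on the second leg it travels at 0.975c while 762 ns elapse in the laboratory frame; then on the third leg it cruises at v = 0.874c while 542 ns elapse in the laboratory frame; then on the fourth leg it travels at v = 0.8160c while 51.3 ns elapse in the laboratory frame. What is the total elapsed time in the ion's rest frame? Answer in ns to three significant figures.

Leg 1: γ = 1/√(1 − 0.829²) = 1/√0.3128 = 1.788; τ_1 = 667/1.788 = 373.0 ns.
Leg 2: γ = 1/√(1 − 0.975²) = 1/√0.04938 = 4.500; τ_2 = 762/4.500 = 169.3 ns.
Leg 3: γ = 1/√(1 − 0.874²) = 1/√0.2361 = 2.058; τ_3 = 542/2.058 = 263.4 ns.
Leg 4: γ = 1/√(1 − 0.8160²) = 1/√0.3341 = 1.730; τ_4 = 51.3/1.730 = 29.65 ns.
Total: 373.0 + 169.3 + 263.4 + 29.65 ns.

τ = 835 ns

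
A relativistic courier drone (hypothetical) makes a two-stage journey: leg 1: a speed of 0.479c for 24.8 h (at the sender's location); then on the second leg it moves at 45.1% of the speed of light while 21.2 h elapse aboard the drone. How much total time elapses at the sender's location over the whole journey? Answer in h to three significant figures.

Δt = 48.6 h

Leg 1: 24.8 h is already measured at the sender's location.
Leg 2: β = 0.451; γ = 1/√(1 − 0.451²) = 1/√0.7966 = 1.120; Δt_2 = 1.120 × 21.2 = 23.75 h.
Total: 24.80 + 23.75 h.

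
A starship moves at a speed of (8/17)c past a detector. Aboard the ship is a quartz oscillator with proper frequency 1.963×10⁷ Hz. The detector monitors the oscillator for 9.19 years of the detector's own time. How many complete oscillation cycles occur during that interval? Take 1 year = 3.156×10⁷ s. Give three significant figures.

γ = 1/√(1 − (8/17)²) = 17/15 ≈ 1.133
During 9.19 years of lab time, the oscillator's proper time advances by τ = Δt/γ = 9.19/1.133 = 8.109 years = 2.559×10⁸ s.
N = f × τ = 1.963×10⁷ × 2.559×10⁸ = 5.024×10¹⁵.

N = 5.02×10¹⁵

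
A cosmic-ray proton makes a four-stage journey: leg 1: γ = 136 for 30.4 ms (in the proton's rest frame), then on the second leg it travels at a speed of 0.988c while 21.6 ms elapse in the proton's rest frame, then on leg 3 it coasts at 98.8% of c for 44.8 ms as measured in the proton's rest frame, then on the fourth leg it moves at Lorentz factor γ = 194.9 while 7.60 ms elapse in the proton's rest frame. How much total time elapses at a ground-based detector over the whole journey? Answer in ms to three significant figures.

Leg 1: γ = 136; Δt_1 = 136.0 × 30.4 = 4134 ms.
Leg 2: γ = 1/√(1 − 0.988²) = 1/√0.02386 = 6.474; Δt_2 = 6.474 × 21.6 = 139.8 ms.
Leg 3: β = 0.988; γ = 1/√(1 − 0.988²) = 1/√0.02386 = 6.474; Δt_3 = 6.474 × 44.8 = 290.1 ms.
Leg 4: γ = 194.9; Δt_4 = 194.9 × 7.60 = 1481 ms.
Total: 4134 + 139.8 + 290.1 + 1481 ms.

Δt = 6050 ms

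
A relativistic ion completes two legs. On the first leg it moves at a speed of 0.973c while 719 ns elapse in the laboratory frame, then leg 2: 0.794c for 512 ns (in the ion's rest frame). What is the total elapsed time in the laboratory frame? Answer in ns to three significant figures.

Δt = 1560 ns

Leg 1: 719 ns is already measured in the laboratory frame.
Leg 2: γ = 1/√(1 − 0.794²) = 1/√0.3696 = 1.645; Δt_2 = 1.645 × 512 = 842.2 ns.
Total: 719.0 + 842.2 ns.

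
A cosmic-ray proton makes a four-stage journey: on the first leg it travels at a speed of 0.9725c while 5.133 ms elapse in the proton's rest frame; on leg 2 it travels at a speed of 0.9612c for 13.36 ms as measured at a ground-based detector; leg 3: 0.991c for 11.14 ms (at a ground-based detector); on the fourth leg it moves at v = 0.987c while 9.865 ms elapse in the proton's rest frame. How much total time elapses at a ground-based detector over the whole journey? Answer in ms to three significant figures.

Leg 1: γ = 1/√(1 − 0.9725²) = 1/√0.05424 = 4.294; Δt_1 = 4.294 × 5.133 = 22.04 ms.
Leg 2: 13.36 ms is already measured at a ground-based detector.
Leg 3: 11.14 ms is already measured at a ground-based detector.
Leg 4: γ = 1/√(1 − 0.987²) = 1/√0.02583 = 6.222; Δt_4 = 6.222 × 9.865 = 61.38 ms.
Total: 22.04 + 13.36 + 11.14 + 61.38 ms.

Δt = 108 ms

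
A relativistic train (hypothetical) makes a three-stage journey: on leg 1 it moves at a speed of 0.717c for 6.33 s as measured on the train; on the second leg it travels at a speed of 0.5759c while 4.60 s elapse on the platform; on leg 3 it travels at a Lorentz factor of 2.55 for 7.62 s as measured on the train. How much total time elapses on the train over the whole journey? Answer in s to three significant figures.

τ = 17.7 s

Leg 1: 6.33 s is already measured on the train.
Leg 2: γ = 1/√(1 − 0.5759²) = 1/√0.6683 = 1.223; τ_2 = 4.60/1.223 = 3.761 s.
Leg 3: 7.62 s is already measured on the train.
Total: 6.330 + 3.761 + 7.620 s.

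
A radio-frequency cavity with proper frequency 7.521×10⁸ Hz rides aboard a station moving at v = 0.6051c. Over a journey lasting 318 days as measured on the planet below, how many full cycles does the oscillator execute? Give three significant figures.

γ = 1/√(1 − 0.6051²) = 1/√0.6339 = 1.256
The oscillator's own cycle count is N = f × τ where τ is the proper time aboard the station. τ = Δt/γ = 318/1.256 = 253.2 days = 2.187×10⁷ s.
N = 7.521×10⁸ × 2.187×10⁷ = 1.645×10¹⁶.

N = 1.65×10¹⁶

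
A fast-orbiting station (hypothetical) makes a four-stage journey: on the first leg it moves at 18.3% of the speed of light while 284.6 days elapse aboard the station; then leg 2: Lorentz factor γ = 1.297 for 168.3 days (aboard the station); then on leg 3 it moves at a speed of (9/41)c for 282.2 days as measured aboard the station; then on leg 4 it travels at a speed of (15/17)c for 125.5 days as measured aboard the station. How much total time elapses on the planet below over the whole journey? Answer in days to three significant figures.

Δt = 1060 days

Leg 1: β = 0.183; γ = 1/√(1 − 0.183²) = 1/√0.9665 = 1.017; Δt_1 = 1.017 × 284.6 = 289.5 days.
Leg 2: γ = 1.297; Δt_2 = 1.297 × 168.3 = 218.3 days.
Leg 3: γ = 1/√(1 − (9/41)²) = 41/40 = 1.025; Δt_3 = 1.025 × 282.2 = 289.3 days.
Leg 4: γ = 1/√(1 − (15/17)²) = 17/8 = 2.125; Δt_4 = 2.125 × 125.5 = 266.7 days.
Total: 289.5 + 218.3 + 289.3 + 266.7 days.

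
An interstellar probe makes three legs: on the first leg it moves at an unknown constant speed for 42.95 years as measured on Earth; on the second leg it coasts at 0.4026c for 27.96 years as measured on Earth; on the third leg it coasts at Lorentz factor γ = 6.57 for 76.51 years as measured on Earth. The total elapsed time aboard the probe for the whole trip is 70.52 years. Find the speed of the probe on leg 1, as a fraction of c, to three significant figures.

Leg 1: speed unknown; τ_1 = 42.95/γ_1.
Leg 2: γ = 1/√(1 − 0.4026²) = 1/√0.8379 = 1.092; τ_2 = 27.96/1.092 = 25.59 years.
Leg 3: γ = 6.57; τ_3 = 76.51/6.570 = 11.65 years.
Total proper time: τ_1 + 25.59 + 11.65 = 70.52, so τ_1 = 70.52 − 37.24 = 33.28 years.
γ_1 = 42.95/33.28 = 1.291; β = √(1 − 1/γ²) = √0.3996.

β = 0.632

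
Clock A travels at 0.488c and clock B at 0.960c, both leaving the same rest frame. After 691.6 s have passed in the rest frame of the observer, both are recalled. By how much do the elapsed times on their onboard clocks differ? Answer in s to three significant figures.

|τ_A − τ_B| = 410 s

A: γ = 1/√(1 − 0.488²) = 1/√0.7619 = 1.146; τ_A = 691.6/1.146 = 603.7 s.
B: γ = 1/√(1 − 0.960²) = 25/7 ≈ 3.571; τ_B = 691.6/3.571 = 193.6 s.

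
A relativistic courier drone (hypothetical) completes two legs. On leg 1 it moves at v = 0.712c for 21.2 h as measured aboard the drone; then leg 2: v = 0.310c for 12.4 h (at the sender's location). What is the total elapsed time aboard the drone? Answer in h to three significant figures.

Leg 1: 21.2 h is already measured aboard the drone.
Leg 2: γ = 1/√(1 − 0.310²) = 1/√0.9039 = 1.052; τ_2 = 12.4/1.052 = 11.79 h.
Total: 21.20 + 11.79 h.

τ = 33.0 h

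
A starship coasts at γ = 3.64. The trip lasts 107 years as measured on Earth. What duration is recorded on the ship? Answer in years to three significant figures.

γ = 3.64
The interval measured on Earth is the dilated one; the clock on the ship measures the proper time τ = Δt/γ = 107/3.640 years.

τ = 29.4 years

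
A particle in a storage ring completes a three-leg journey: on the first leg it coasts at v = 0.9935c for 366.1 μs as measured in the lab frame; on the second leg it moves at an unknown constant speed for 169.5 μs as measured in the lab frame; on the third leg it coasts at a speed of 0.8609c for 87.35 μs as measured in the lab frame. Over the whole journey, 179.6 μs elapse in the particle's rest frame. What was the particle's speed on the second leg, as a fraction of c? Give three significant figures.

β = 0.834

Leg 1: γ = 1/√(1 − 0.9935²) = 1/√0.01296 = 8.785; τ_1 = 366.1/8.785 = 41.67 μs.
Leg 2: speed unknown; τ_2 = 169.5/γ_2.
Leg 3: γ = 1/√(1 − 0.8609²) = 1/√0.2589 = 1.966; τ_3 = 87.35/1.966 = 44.44 μs.
Total proper time: 41.67 + τ_2 + 44.44 = 179.6, so τ_2 = 179.6 − 86.12 = 93.48 μs.
γ_2 = 169.5/93.48 = 1.813; β = √(1 − 1/γ²) = √0.6958.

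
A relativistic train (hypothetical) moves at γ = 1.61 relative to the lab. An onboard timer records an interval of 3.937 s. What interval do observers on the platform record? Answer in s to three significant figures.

γ = 1.61
The interval measured on the train is the proper time (both events occur at the same place in that frame); the lab-frame interval is Δt = γτ = 1.610 × 3.937 s.

Δt = 6.34 s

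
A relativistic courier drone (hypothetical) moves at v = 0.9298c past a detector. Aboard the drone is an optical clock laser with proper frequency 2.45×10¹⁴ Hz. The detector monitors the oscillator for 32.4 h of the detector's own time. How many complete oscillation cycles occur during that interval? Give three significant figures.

N = 1.05×10¹⁹

γ = 1/√(1 − 0.9298²) = 1/√0.1355 = 2.717
During 32.4 h of lab time, the oscillator's proper time advances by τ = Δt/γ = 32.4/2.717 = 11.93 h = 4.293×10⁴ s.
N = f × τ = 2.45×10¹⁴ × 4.293×10⁴ = 1.052×10¹⁹.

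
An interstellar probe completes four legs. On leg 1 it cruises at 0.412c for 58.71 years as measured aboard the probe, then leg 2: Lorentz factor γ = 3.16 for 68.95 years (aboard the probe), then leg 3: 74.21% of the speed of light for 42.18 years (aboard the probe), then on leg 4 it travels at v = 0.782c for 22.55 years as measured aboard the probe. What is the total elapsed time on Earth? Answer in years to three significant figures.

Δt = 381 years

Leg 1: γ = 1/√(1 − 0.412²) = 1/√0.8303 = 1.097; Δt_1 = 1.097 × 58.71 = 64.43 years.
Leg 2: γ = 3.16; Δt_2 = 3.160 × 68.95 = 217.9 years.
Leg 3: β = 0.7421; γ = 1/√(1 − 0.7421²) = 1/√0.4493 = 1.492; Δt_3 = 1.492 × 42.18 = 62.93 years.
Leg 4: γ = 1/√(1 − 0.782²) = 1/√0.3885 = 1.604; Δt_4 = 1.604 × 22.55 = 36.18 years.
Total: 64.43 + 217.9 + 62.93 + 36.18 years.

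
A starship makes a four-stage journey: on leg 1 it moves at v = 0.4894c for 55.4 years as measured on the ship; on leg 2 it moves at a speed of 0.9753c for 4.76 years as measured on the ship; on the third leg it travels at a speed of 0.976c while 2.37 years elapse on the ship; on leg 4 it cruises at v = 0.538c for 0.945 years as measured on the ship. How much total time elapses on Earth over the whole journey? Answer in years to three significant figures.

Δt = 97.1 years

Leg 1: γ = 1/√(1 − 0.4894²) = 1/√0.7605 = 1.147; Δt_1 = 1.147 × 55.4 = 63.53 years.
Leg 2: γ = 1/√(1 − 0.9753²) = 1/√0.04879 = 4.527; Δt_2 = 4.527 × 4.76 = 21.55 years.
Leg 3: γ = 1/√(1 − 0.976²) = 1/√0.04742 = 4.592; Δt_3 = 4.592 × 2.37 = 10.88 years.
Leg 4: γ = 1/√(1 − 0.538²) = 1/√0.7106 = 1.186; Δt_4 = 1.186 × 0.945 = 1.121 years.
Total: 63.53 + 21.55 + 10.88 + 1.121 years.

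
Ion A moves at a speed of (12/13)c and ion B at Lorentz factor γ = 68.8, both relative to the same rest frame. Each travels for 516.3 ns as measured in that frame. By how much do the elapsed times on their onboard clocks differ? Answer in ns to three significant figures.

|τ_A − τ_B| = 191 ns

A: γ = 1/√(1 − (12/13)²) = 13/5 = 2.600; τ_A = 516.3/2.600 = 198.6 ns.
B: γ = 68.8; τ_B = 516.3/68.80 = 7.504 ns.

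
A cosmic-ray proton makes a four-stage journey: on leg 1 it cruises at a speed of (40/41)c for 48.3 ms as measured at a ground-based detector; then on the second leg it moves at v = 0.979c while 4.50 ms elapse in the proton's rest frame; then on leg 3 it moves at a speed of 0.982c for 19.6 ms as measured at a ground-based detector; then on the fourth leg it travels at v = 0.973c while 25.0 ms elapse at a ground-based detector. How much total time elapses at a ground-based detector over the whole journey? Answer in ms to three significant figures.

Δt = 115 ms

Leg 1: 48.3 ms is already measured at a ground-based detector.
Leg 2: γ = 1/√(1 − 0.979²) = 1/√0.04156 = 4.905; Δt_2 = 4.905 × 4.50 = 22.07 ms.
Leg 3: 19.6 ms is already measured at a ground-based detector.
Leg 4: 25.0 ms is already measured at a ground-based detector.
Total: 48.30 + 22.07 + 19.60 + 25.00 ms.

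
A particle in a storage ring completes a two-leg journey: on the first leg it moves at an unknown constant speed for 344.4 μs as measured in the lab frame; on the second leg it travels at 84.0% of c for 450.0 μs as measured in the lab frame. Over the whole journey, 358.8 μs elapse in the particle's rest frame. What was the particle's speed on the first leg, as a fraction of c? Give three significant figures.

Leg 1: speed unknown; τ_1 = 344.4/γ_1.
Leg 2: β = 0.840; γ = 1/√(1 − 0.840²) = 1/√0.2944 = 1.843; τ_2 = 450.0/1.843 = 244.2 μs.
Total proper time: τ_1 + 244.2 = 358.8, so τ_1 = 358.8 − 244.2 = 114.6 μs.
γ_1 = 344.4/114.6 = 3.004; β = √(1 − 1/γ²) = √0.8892.

β = 0.943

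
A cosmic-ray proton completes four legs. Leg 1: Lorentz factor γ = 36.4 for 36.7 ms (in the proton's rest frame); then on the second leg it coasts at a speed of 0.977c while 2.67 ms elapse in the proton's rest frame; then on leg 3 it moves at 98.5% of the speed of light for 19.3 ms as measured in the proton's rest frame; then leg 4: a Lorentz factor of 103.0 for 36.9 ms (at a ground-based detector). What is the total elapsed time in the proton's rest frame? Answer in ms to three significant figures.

Leg 1: 36.7 ms is already measured in the proton's rest frame.
Leg 2: 2.67 ms is already measured in the proton's rest frame.
Leg 3: 19.3 ms is already measured in the proton's rest frame.
Leg 4: γ = 103.0; τ_4 = 36.9/103.0 = 0.3583 ms.
Total: 36.70 + 2.670 + 19.30 + 0.3583 ms.

τ = 59.0 ms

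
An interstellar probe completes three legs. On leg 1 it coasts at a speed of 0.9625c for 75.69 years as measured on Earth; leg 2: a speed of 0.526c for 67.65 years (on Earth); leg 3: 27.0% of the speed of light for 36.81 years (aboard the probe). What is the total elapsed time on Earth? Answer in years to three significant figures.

Δt = 182 years

Leg 1: 75.69 years is already measured on Earth.
Leg 2: 67.65 years is already measured on Earth.
Leg 3: β = 0.270; γ = 1/√(1 − 0.270²) = 1/√0.9271 = 1.039; Δt_3 = 1.039 × 36.81 = 38.23 years.
Total: 75.69 + 67.65 + 38.23 years.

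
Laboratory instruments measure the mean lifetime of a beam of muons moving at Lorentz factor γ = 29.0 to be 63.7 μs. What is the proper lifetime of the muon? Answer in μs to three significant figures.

τ₀ = 2.20 μs

γ = 29.0
The lab-frame lifetime is the dilated interval; the proper lifetime is τ₀ = Δt/γ = 63.7/29.00 μs.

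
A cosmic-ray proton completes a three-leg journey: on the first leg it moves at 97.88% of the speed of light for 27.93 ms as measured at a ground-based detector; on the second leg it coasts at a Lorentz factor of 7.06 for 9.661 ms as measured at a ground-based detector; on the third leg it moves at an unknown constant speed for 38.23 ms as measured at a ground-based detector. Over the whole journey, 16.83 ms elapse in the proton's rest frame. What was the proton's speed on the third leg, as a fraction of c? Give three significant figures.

β = 0.967

Leg 1: β = 0.9788; γ = 1/√(1 − 0.9788²) = 1/√0.04195 = 4.882; τ_1 = 27.93/4.882 = 5.721 ms.
Leg 2: γ = 7.06; τ_2 = 9.661/7.060 = 1.368 ms.
Leg 3: speed unknown; τ_3 = 38.23/γ_3.
Total proper time: 5.721 + 1.368 + τ_3 = 16.83, so τ_3 = 16.83 − 7.089 = 9.741 ms.
γ_3 = 38.23/9.741 = 3.925; β = √(1 − 1/γ²) = √0.9351.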